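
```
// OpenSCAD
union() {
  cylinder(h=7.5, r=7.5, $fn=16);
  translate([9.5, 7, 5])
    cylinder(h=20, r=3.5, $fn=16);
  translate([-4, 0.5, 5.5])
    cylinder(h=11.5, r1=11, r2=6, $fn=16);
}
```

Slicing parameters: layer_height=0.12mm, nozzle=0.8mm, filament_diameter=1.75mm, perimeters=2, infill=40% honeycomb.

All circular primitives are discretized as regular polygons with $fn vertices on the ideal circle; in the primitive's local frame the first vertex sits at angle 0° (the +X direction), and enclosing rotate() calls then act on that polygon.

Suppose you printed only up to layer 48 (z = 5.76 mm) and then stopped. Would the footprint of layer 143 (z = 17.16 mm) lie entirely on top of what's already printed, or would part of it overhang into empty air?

entirely on top

Compare the two slices. At z = 5.76: the r=7.5 cylinder gives a regular 16-gon of circumradius 7.5 (constant along its height) (area = (16/2)·7.500²·sin(360°/16) = 172.21 mm²); the r=3.5 cylinder at (9.5, 7) gives a regular 16-gon of circumradius 3.5 (constant along its height) (area = (16/2)·3.500²·sin(360°/16) = 37.50 mm²); the cone at (-4, 0.5): at t=0.023 of its height the radius interpolates to r₁+(r₂−r₁)t = 10.887, giving a regular 16-gon of that circumradius (area = (16/2)·10.887²·sin(360°/16) = 362.86 mm²); Taking the union: the regions partially overlap — summed areas 572.57 mm² minus the doubly-counted overlap 167.32 mm² gives 405.26 mm² — area = 405.26 mm². At z = 17.16: the cylinder is not intersected at this z (z outside [0, 7.5]); the r=3.5 cylinder at (9.5, 7) contributes a regular 16-gon of circumradius 3.5 (area = (16/2)·3.500²·sin(360°/16) = 37.50 mm²); the cone at (-4, 0.5) is not intersected at this z (z outside [5.5, 17]); Combining (union): only the r=3.5 cylinder at (9.5, 7) is present, so the union is just that shape — area = 37.50 mm². Checking containment: the cross-section at z = 17.16 is a subset of the cross-section at z = 5.76.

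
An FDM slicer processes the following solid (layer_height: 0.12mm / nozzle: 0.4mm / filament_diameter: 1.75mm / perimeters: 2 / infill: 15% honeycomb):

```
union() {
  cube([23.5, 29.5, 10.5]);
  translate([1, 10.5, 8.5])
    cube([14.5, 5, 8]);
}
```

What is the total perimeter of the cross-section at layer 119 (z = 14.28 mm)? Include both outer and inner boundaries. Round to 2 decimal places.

39.00 mm

At z = 14.28 mm: the cube does not reach this height (z outside [0, 10.5]); the cube at (1, 10.5) (footprint 14.5×5) is included at this height (perimeter 39.00 mm); Combining (union): only the 14.5×5 cube at (1, 10.5) is present, so the union is just that shape — boundary = 39.00 mm. Overall, the cross-section is a single solid region. Total boundary length (outer) = 39.00 mm.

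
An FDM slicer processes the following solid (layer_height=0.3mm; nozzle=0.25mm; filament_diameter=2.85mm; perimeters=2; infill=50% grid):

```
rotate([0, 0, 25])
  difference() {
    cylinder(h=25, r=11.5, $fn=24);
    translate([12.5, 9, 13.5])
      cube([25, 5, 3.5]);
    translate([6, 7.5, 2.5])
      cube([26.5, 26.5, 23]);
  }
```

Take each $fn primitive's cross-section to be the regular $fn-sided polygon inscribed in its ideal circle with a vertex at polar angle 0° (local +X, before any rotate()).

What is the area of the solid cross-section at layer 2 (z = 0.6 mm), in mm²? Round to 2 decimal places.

At z = 0.6 mm: the r=11.5 cylinder gives a regular 24-gon of circumradius 11.5 (constant along its height) (area = (24/2)·11.500²·sin(360°/24) = 410.75 mm²); the cube at (12.5, 9) is not intersected at this z (z outside [13.5, 17]); the cube at (6, 7.5) is not intersected at this z (z outside [2.5, 25.5]); Taking the first minus the rest: none of the subtracted shapes is present at this height, so the r=11.5 cylinder is unchanged — area = 410.75 mm²; (rotated 25° about Z; rotation is an isometry so areas/perimeters/island counts are preserved). Overall, the cross-section is a single solid region. Net area = 410.75 mm².

410.75 mm²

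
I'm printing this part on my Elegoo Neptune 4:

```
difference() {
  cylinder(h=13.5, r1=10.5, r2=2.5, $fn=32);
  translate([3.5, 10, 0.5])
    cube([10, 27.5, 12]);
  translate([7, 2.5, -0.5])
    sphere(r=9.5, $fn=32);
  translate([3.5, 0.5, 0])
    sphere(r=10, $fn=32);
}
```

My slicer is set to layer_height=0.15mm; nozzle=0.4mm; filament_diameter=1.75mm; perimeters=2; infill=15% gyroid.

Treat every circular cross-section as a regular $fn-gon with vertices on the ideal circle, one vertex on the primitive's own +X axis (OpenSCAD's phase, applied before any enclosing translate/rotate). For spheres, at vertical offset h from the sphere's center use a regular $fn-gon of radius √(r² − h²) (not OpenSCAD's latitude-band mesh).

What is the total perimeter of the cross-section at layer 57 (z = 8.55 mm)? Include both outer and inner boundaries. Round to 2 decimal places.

At z = 8.55 mm: the cone contributes a regular 32-gon of circumradius 5.433 (interpolated between r1=10.5 and r2=2.5 at t=0.633) (perimeter = 2·32·5.433·sin(180°/32) = 34.08 mm); the cube at (3.5, 10) is present — its section is the full 10×27.5 rectangle (perimeter 75.00 mm); the r=9.5 sphere at (7, 2.5) slices to a regular 32-gon of circumradius 2.889 (√(r²−h²) with h=9.05 from center) (perimeter = 2·32·2.889·sin(180°/32) = 18.12 mm); the sphere at (3.5, 0.5): section is a regular 32-gon, circumradius = √(r²−h²) = √(10²−8.55²) = 5.186 (perimeter = 2·32·5.186·sin(180°/32) = 32.53 mm); Taking the first minus the rest: starting from the cone, the 10×27.5 cube at (3.5, 10) misses the remaining region (no effect); the r=9.5 sphere at (7, 2.5) partially overlaps it — only the 2.02 mm² overlap (of its 26.06 mm²) is removed, clipping the outline; the r=10 sphere at (3.5, 0.5) partially overlaps it — only the 49.22 mm² overlap (of its 83.96 mm²) is removed, clipping the outline — boundary = 34.86 mm. Overall, the cross-section is a single solid region. Total boundary length (outer) = 34.86 mm.

34.86 mm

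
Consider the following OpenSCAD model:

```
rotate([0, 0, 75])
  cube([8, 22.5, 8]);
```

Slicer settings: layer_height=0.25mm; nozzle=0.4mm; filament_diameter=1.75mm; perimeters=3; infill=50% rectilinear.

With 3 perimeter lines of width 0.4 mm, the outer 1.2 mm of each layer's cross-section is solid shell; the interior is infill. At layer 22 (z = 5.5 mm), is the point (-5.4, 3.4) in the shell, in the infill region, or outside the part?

infill

At z = 5.5 mm: the cube is present — its section is the full 8×22.5 rectangle; (rotated 75° about Z; rotation is an isometry so areas/perimeters/island counts are preserved). Overall, the cross-section is a single solid region. Undo the 75° rotation: the query point maps to (1.887, 6.096) in the un-rotated model frame. The nearest boundary edge runs (0.00, 22.50)→(0.00, 0.00); distance from the point to it = 1.89 mm. The point is inside the cross-section and 1.89 mm from the nearest boundary — more than the 1.2 mm shell width (3 × 0.4), so it's in the infill interior.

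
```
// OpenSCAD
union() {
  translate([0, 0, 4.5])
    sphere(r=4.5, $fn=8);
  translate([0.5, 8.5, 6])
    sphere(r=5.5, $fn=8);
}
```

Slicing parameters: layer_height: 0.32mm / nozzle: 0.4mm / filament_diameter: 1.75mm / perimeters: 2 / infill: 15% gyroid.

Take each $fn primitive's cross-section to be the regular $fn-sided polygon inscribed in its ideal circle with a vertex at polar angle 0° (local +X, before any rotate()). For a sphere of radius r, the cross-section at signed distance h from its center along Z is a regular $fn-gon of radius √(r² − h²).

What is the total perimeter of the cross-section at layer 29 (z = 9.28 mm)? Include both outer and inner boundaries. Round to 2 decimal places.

At z = 9.28 mm: the sphere is not intersected at this z (|z−center|=4.780 > r=4.5); the r=5.5 sphere at (0.5, 8.5) slices to a regular 8-gon of circumradius 4.415 (√(r²−h²) with h=3.28 from center) (perimeter = 2·8·4.415·sin(180°/8) = 27.03 mm); Taking the union: only the r=5.5 sphere at (0.5, 8.5) is present, so the union is just that shape — boundary = 27.03 mm. Overall, the cross-section is a single solid region. Total boundary length (outer) = 27.03 mm.

27.03 mm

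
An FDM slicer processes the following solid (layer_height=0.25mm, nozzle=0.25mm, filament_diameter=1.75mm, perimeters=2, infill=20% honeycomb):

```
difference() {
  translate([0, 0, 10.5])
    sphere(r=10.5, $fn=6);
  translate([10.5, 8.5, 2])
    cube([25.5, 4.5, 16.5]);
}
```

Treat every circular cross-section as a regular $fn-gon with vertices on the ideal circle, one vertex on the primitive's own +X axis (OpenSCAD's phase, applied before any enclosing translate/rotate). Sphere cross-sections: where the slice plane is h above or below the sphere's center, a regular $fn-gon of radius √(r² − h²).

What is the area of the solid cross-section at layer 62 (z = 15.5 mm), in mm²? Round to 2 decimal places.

At z = 15.5 mm: the r=10.5 sphere contributes a regular 6-gon of circumradius √(10.5²−5²) = 9.233 (area = (6/2)·9.233²·sin(360°/6) = 221.49 mm²); the cube at (10.5, 8.5) is present — its section is the full 25.5×4.5 rectangle (area 114.75 mm²); Subtracting the remaining from the first: starting from the r=10.5 sphere (221.49 mm²), the 25.5×4.5 cube at (10.5, 8.5) misses the remaining region (no effect) — area = 221.49 mm². Overall, the cross-section is a single solid region. Net area = 221.49 mm².

221.49 mm²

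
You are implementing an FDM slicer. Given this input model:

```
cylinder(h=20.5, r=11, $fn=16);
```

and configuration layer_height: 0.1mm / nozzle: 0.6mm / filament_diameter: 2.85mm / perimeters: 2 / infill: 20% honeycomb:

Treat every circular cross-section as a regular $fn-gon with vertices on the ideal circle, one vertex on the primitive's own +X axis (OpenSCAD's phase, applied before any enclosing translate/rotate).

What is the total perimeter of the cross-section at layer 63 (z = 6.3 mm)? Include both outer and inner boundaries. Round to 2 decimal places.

68.67 mm

At z = 6.3 mm: the r=11 cylinder gives a regular 16-gon of circumradius 11 (constant along its height) (perimeter = 2·16·11.000·sin(180°/16) = 68.67 mm). Overall, the cross-section is a single solid region. Total boundary length (outer) = 68.67 mm.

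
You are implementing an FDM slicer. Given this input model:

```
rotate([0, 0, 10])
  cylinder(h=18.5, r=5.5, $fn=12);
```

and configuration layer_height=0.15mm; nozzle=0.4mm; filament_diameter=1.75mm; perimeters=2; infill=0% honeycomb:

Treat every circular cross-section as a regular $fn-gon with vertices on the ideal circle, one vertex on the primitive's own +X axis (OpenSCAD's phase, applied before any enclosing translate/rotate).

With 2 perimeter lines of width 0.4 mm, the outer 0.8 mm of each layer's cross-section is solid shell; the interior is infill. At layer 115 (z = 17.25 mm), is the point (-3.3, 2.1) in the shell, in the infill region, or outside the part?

infill

At z = 17.25 mm: the cylinder: section is a regular 12-gon, circumradius r=5.5; (whole slice rotated 10° about Z — lengths, areas and connectivity unchanged). Overall, the cross-section is a single solid region. Undo the 10° rotation: the query point maps to (-2.885, 2.641) in the un-rotated model frame. The nearest boundary edge runs (-2.75, 4.76)→(-4.76, 2.75); distance from the point to it = 1.40 mm. The point is inside the cross-section and 1.40 mm from the nearest boundary — more than the 0.8 mm shell width (2 × 0.4), so it's in the infill interior.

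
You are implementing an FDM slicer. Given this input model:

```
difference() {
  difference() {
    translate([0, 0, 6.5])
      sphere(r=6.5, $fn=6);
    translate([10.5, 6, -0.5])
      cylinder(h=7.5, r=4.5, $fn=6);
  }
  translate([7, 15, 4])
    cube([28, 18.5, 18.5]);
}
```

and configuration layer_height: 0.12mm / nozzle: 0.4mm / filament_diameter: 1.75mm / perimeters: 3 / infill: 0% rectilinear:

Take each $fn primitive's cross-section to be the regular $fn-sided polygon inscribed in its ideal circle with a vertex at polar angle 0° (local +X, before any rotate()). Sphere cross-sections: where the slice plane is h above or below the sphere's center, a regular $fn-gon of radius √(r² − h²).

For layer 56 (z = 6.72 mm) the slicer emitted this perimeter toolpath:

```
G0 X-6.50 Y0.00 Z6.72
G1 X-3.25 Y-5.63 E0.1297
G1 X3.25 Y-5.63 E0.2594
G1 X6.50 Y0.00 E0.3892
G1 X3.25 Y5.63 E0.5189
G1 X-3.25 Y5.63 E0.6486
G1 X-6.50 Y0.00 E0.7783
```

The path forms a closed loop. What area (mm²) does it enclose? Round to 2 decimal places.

109.78 mm²

Apply the shoelace formula to the sequence of (X, Y) vertices; enclosed area = 109.78 mm².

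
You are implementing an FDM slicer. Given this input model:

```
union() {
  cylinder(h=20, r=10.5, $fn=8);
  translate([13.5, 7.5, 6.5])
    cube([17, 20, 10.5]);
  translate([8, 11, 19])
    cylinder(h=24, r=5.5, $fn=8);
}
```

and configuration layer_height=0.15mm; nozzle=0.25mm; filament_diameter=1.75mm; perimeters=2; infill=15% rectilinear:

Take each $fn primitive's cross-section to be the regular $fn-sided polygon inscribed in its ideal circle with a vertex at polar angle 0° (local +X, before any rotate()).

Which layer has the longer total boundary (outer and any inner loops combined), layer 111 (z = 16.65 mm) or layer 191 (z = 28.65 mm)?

layer 111 (z = 16.65 mm)

Layer 111 (z = 16.65): the cylinder: section is a regular 8-gon, circumradius r=10.5 (perimeter = 2·8·10.500·sin(180°/8) = 64.29 mm); the cube at (13.5, 7.5) is present — its section is the full 17×20 rectangle (perimeter 74.00 mm); the cylinder at (8, 11) is absent (z outside [19, 43]); Merging all regions: the 2 present regions are separate (no shared area or edge), so areas and boundary lengths simply add and each stays a separate island — boundary = 138.29 mm. So its perimeter = 138.29 mm. Layer 191 (z = 28.65): the cylinder is absent (z outside [0, 20]); the cube at (13.5, 7.5) is absent (z outside [6.5, 17]); the r=5.5 cylinder at (8, 11) contributes a regular 8-gon of circumradius 5.5 (perimeter = 2·8·5.500·sin(180°/8) = 33.68 mm); Combining (union): only the r=5.5 cylinder at (8, 11) is present, so the union is just that shape — boundary = 33.68 mm. So its perimeter = 33.68 mm. Layer 111 is larger (138.29 vs 33.68 mm).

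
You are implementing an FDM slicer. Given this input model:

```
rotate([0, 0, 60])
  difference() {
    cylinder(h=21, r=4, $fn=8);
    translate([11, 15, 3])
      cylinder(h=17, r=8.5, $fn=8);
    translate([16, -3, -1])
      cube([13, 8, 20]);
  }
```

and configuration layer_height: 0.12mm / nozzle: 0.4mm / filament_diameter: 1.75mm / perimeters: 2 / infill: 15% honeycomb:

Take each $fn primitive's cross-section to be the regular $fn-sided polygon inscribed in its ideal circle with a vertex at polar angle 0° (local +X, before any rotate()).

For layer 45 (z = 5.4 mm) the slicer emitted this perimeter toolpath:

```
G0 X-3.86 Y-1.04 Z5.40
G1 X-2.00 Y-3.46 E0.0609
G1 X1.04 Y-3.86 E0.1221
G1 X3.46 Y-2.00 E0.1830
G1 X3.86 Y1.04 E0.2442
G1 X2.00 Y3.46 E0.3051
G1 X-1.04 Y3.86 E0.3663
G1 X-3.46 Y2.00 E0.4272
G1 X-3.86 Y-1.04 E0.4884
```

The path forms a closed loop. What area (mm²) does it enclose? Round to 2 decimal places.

45.19 mm²

Apply the shoelace formula to the sequence of (X, Y) vertices; enclosed area = 45.19 mm².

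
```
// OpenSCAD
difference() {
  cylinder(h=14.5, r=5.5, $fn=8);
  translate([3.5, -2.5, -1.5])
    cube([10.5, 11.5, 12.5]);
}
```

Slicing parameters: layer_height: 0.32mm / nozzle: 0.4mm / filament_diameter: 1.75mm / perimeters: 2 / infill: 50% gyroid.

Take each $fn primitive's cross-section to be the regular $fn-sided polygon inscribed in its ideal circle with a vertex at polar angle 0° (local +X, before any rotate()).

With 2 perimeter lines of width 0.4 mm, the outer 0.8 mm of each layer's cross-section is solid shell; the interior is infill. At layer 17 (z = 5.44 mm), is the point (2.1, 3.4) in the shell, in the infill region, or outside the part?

At z = 5.44 mm: the r=5.5 cylinder contributes a regular 8-gon of circumradius 5.5; the cube at (3.5, -2.5) (footprint 10.5×11.5) is included at this height; After the difference (first − rest): starting from the r=5.5 cylinder, the 10.5×11.5 cube at (3.5, -2.5) partially overlaps it — only the 8.38 mm² overlap (of its 120.75 mm²) is removed, clipping the outline — 1 connected region. Overall, the cross-section is a single solid region. The nearest boundary edge runs (0.00, 5.50)→(3.50, 4.05); distance from the point to it = 1.14 mm. The point is inside the cross-section and 1.14 mm from the nearest boundary — more than the 0.8 mm shell width (2 × 0.4), so it's in the infill interior.

infill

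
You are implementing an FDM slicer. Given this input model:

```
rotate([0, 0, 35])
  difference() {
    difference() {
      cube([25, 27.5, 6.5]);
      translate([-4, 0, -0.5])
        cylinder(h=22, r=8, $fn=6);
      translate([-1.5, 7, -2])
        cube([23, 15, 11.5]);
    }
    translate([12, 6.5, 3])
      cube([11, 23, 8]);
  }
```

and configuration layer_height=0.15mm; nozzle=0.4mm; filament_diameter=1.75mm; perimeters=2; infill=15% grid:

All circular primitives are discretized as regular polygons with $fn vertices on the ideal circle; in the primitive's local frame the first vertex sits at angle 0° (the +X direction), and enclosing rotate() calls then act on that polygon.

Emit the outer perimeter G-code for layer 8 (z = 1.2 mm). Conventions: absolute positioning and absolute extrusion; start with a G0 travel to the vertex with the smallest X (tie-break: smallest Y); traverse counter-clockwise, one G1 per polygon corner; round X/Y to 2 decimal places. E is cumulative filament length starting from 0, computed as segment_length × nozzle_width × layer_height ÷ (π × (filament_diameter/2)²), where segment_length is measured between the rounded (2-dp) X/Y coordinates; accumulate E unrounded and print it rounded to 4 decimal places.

G0 X-15.77 Y22.53 Z1.20
G1 X-12.62 Y18.02 E0.1372
G1 X4.99 Y30.35 E0.6735
G1 X13.60 Y18.07 E1.0476
G1 X-4.02 Y5.73 E1.5842
G1 X-3.97 Y5.68 E1.5860
G1 X3.28 Y2.29 E1.7856
G1 X20.48 Y14.34 E2.3095
G1 X4.71 Y36.87 E2.9955
G1 X-15.77 Y22.53 E3.6192

At z = 1.2 mm: the 25×27.5 cube contributes its full rectangle; the r=8 cylinder at (-4, 0) contributes a regular 6-gon of circumradius 8; the cube at (-1.5, 7) is present — its section is the full 23×15 rectangle; Subtracting the remaining from the first: starting from the 25×27.5 cube, the r=8 cylinder at (-4, 0) partially overlaps it — only the 13.86 mm² overlap (of its 166.28 mm²) is removed, clipping the outline; the 23×15 cube at (-1.5, 7) partially overlaps it — only the 322.50 mm² overlap (of its 345.00 mm²) is removed, clipping the outline — 1 connected region; the cube at (12, 6.5) is not intersected at this z (z outside [3, 11]); After the difference (first − rest): none of the subtracted shapes is present at this height, so that combined region is unchanged — 1 connected region; (whole slice rotated 35° about Z — lengths, areas and connectivity unchanged). The outline is a single polygon with 9 vertices. Extrusion per mm of travel: 0.4 × 0.15 / (π × 0.875²) = 0.024945. Accumulating E over each segment gives final E = 3.6192.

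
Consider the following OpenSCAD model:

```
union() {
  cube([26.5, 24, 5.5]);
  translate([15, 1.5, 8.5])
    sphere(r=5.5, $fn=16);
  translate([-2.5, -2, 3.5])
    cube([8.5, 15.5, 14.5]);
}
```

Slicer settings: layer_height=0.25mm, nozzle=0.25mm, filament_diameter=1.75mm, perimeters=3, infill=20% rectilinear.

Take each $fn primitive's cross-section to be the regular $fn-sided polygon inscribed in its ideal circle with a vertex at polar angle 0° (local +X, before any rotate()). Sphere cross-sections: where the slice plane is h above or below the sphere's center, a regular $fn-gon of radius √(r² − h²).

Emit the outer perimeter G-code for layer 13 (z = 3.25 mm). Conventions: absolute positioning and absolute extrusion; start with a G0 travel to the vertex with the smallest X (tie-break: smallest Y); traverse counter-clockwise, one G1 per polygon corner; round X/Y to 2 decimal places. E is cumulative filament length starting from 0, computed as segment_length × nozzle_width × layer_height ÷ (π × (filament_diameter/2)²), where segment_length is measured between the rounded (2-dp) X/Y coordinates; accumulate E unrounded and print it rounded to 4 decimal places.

G0 X0.00 Y0.00 Z3.25
G1 X14.35 Y0.00 E0.3729
G1 X14.37 Y-0.01 E0.3735
G1 X15.00 Y-0.14 E0.3902
G1 X15.63 Y-0.01 E0.4069
G1 X15.65 Y0.00 E0.4075
G1 X26.50 Y0.00 E0.6894
G1 X26.50 Y24.00 E1.3130
G1 X0.00 Y24.00 E2.0016
G1 X0.00 Y0.00 E2.6252

At z = 3.25 mm: the cube is present — its section is the full 26.5×24 rectangle; the r=5.5 sphere at (15, 1.5) contributes a regular 16-gon of circumradius √(5.5²−5.25²) = 1.639; the cube at (-2.5, -2) is absent (z outside [3.5, 18]); Combining (union): the regions partially overlap (shared area 8.13 mm²), so overlapping operands fuse into one piece — 1 connected region. The outline is a single polygon with 9 vertices. Extrusion per mm of travel: 0.25 × 0.25 / (π × 0.875²) = 0.025984. Accumulating E over each segment gives final E = 2.6252.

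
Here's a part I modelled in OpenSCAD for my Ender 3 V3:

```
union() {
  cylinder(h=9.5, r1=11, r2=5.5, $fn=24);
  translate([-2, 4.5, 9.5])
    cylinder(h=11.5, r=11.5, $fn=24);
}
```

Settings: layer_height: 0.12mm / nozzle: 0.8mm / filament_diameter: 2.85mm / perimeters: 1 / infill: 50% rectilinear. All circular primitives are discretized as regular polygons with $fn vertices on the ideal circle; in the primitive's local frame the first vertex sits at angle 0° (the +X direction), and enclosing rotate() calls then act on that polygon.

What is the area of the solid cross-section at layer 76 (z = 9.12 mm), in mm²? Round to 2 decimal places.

At z = 9.12 mm: the cone: at t=0.960 of its height the radius interpolates to r₁+(r₂−r₁)t = 5.720, giving a regular 24-gon of that circumradius (area = (24/2)·5.720²·sin(360°/24) = 101.62 mm²); the cylinder at (-2, 4.5) is absent (z outside [9.5, 21]); Combining (union): only the cone is present, so the union is just that shape — area = 101.62 mm². Overall, the cross-section is a single solid region. Net area = 101.62 mm².

101.62 mm²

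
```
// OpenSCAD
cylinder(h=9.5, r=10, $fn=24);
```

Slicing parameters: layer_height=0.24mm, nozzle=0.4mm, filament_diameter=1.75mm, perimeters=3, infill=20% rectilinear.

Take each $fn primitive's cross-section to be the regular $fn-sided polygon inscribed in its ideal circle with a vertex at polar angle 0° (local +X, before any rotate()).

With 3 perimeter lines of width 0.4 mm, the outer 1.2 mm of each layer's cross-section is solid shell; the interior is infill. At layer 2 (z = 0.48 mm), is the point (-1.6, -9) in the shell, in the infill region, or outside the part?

At z = 0.48 mm: the cylinder: section is a regular 24-gon, circumradius r=10. Overall, the cross-section is a single solid region. The nearest boundary edge runs (-2.59, -9.66)→(-0.00, -10.00); distance from the point to it = 0.78 mm. The point is inside the cross-section, 0.78 mm from the nearest boundary — within the 1.2 mm shell band (3 × 0.4).

shell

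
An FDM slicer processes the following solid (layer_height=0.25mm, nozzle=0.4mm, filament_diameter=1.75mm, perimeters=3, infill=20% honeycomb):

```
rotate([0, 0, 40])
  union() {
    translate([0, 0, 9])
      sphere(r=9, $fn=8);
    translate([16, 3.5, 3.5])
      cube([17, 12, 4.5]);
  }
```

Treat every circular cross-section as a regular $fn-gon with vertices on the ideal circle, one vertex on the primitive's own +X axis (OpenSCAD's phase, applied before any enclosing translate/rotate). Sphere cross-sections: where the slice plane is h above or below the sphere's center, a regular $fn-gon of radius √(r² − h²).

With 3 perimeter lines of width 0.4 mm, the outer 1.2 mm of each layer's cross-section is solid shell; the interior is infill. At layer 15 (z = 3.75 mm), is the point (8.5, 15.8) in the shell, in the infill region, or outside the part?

shell

At z = 3.75 mm: the r=9 sphere contributes a regular 8-gon of circumradius √(9²−5.25²) = 7.310; the cube at (16, 3.5) (footprint 17×12) is included at this height; Combining (union): the 2 present regions are separate (no shared area or edge), so areas and boundary lengths simply add and each stays a separate island — 2 connected regions; (rotated 40° about Z; rotation is an isometry so areas/perimeters/island counts are preserved). Overall, the cross-section has 2 separate islands. Undo the 40° rotation: the query point maps to (16.667, 6.640) in the un-rotated model frame. The nearest boundary edge runs (16.00, 3.50)→(16.00, 15.50); distance from the point to it = 0.67 mm. (Shell/infill is judged within the island containing the point — the largest one.) The point is inside the cross-section, 0.67 mm from the nearest boundary — within the 1.2 mm shell band (3 × 0.4).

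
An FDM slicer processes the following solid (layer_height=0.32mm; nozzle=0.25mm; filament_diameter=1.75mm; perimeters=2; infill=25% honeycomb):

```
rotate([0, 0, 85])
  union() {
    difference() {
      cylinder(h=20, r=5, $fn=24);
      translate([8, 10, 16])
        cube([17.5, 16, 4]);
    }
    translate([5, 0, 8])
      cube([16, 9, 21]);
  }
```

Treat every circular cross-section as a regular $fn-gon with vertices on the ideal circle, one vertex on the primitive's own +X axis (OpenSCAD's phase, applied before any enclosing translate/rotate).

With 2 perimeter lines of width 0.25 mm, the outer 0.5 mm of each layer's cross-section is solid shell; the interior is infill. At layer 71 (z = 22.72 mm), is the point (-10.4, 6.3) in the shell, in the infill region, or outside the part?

At z = 22.72 mm: the cylinder does not reach this height (z outside [0, 20]); the cube at (8, 10) does not reach this height (z outside [16, 20]); Taking the first minus the rest: the first operand is absent here, so nothing remains; the 16×9 cube at (5, 0) contributes its full rectangle; Taking the union: only the 16×9 cube at (5, 0) is present, so the union is just that shape — 1 connected region; (whole slice rotated 85° about Z — lengths, areas and connectivity unchanged). Overall, the cross-section is a single solid region. Undo the 85° rotation: the query point maps to (5.370, 10.910) in the un-rotated model frame. The nearest boundary edge runs (21.00, 9.00)→(5.00, 9.00); distance from the point to it = 1.91 mm. The point is not inside any of the regions above, so it lies outside the cross-section (1.91 mm from the nearest boundary).

outside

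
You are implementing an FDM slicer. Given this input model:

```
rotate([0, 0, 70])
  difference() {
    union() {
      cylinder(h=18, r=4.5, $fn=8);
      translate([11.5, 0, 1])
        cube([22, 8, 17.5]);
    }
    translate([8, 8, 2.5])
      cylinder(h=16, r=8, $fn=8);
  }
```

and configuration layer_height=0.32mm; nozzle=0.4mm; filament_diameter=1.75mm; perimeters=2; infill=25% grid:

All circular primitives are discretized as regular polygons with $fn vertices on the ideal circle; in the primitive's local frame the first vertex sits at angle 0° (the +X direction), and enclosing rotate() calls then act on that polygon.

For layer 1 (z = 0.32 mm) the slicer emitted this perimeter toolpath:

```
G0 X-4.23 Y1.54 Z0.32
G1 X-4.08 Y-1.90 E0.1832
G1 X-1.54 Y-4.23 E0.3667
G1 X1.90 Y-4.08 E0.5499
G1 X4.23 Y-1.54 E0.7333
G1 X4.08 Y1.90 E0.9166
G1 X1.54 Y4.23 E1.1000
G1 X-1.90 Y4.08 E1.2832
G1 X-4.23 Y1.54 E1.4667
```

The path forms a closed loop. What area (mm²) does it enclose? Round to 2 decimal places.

Apply the shoelace formula to the sequence of (X, Y) vertices; enclosed area = 57.31 mm².

57.31 mm²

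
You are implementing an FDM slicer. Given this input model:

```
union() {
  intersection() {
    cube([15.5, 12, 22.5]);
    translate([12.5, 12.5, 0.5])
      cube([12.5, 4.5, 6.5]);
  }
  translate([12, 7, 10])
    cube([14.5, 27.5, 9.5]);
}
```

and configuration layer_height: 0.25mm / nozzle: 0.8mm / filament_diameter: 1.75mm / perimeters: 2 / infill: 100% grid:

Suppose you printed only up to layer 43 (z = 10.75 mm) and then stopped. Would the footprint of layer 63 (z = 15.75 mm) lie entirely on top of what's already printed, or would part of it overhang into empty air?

Compare the two slices. At z = 10.75: the cube is present — its section is the full 15.5×12 rectangle (area 186.00 mm²); the cube at (12.5, 12.5) is absent (z outside [0.5, 7]); After intersecting: at least one operand is absent at this height, so nothing remains; the cube at (12, 7) (footprint 14.5×27.5) is included at this height (area 398.75 mm²); Taking the union: only the 14.5×27.5 cube at (12, 7) is present, so the union is just that shape — area = 398.75 mm². At z = 15.75: the cube (footprint 15.5×12) is included at this height (area 186.00 mm²); the cube at (12.5, 12.5) does not reach this height (z outside [0.5, 7]); Taking the intersection: at least one operand is absent at this height, so nothing remains; the cube at (12, 7) (footprint 14.5×27.5) is included at this height (area 398.75 mm²); Merging all regions: only the 14.5×27.5 cube at (12, 7) is present, so the union is just that shape — area = 398.75 mm². Checking containment: the cross-section at z = 15.75 is a subset of the cross-section at z = 10.75.

entirely on top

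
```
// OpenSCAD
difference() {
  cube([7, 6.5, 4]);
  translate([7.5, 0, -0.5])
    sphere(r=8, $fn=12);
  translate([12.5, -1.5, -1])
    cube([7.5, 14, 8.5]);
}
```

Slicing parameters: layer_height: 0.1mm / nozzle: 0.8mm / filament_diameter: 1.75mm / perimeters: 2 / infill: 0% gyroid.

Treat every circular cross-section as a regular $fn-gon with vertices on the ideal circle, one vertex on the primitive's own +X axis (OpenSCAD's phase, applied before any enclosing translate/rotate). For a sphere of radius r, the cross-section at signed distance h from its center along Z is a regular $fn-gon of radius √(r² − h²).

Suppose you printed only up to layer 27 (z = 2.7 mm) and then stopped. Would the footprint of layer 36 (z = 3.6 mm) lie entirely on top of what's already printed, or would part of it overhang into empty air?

Compare the two slices. At z = 2.7: the 7×6.5 cube contributes its full rectangle (area 45.50 mm²); the r=8 sphere at (7.5, 0) contributes a regular 12-gon of circumradius √(8²−3.2²) = 7.332 (area = (12/2)·7.332²·sin(360°/12) = 161.28 mm²); the cube at (12.5, -1.5) is present — its section is the full 7.5×14 rectangle (area 105.00 mm²); Subtracting the remaining from the first: starting from the 7×6.5 cube (45.50 mm²), the r=8 sphere at (7.5, 0) partially overlaps it — only the 35.78 mm² overlap (of its 161.28 mm²) is removed, clipping the outline; the 7.5×14 cube at (12.5, -1.5) misses the remaining region (no effect) — area = 9.72 mm². At z = 3.6: the cube (footprint 7×6.5) is included at this height (area 45.50 mm²); the r=8 sphere at (7.5, 0) slices to a regular 12-gon of circumradius 6.869 (√(r²−h²) with h=4.1 from center) (area = (12/2)·6.869²·sin(360°/12) = 141.57 mm²); the cube at (12.5, -1.5) (footprint 7.5×14) is included at this height (area 105.00 mm²); Subtracting the remaining from the first: starting from the 7×6.5 cube (45.50 mm²), the r=8 sphere at (7.5, 0) partially overlaps it — only the 31.89 mm² overlap (of its 141.57 mm²) is removed, clipping the outline; the 7.5×14 cube at (12.5, -1.5) misses the remaining region (no effect) — area = 13.61 mm². Checking containment: at z = 3.6 the cross-section extends beyond the z = 2.7 cross-section by about 3.89 mm².

part overhangs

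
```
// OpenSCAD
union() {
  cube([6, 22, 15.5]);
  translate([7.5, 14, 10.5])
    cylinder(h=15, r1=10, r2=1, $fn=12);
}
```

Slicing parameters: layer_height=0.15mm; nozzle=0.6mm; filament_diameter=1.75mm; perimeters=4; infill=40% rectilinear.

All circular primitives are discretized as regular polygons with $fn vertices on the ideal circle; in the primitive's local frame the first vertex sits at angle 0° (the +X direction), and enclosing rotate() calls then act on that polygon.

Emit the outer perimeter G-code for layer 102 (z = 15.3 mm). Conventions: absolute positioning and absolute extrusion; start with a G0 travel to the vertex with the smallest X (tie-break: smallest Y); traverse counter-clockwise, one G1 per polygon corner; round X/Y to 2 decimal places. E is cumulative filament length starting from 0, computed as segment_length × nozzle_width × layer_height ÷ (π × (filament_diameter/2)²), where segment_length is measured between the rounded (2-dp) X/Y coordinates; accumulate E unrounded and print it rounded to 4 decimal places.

At z = 15.3 mm: the cube (footprint 6×22) is included at this height; the cone at (7.5, 14): at t=0.320 of its height the radius interpolates to r₁+(r₂−r₁)t = 7.120, giving a regular 12-gon of that circumradius; Merging all regions: the regions partially overlap (shared area 55.28 mm²), so overlapping operands fuse into one piece — 1 connected region. The outline is a single polygon with 13 vertices. Extrusion per mm of travel: 0.6 × 0.15 / (π × 0.875²) = 0.037418. Accumulating E over each segment gives final E = 2.5364.

G0 X0.00 Y0.00 Z15.30
G1 X6.00 Y0.00 E0.2245
G1 X6.00 Y7.28 E0.4969
G1 X7.50 Y6.88 E0.5550
G1 X11.06 Y7.83 E0.6929
G1 X13.67 Y10.44 E0.8310
G1 X14.62 Y14.00 E0.9688
G1 X13.67 Y17.56 E1.1067
G1 X11.06 Y20.17 E1.2448
G1 X7.50 Y21.12 E1.3827
G1 X6.00 Y20.72 E1.4408
G1 X6.00 Y22.00 E1.4887
G1 X0.00 Y22.00 E1.7132
G1 X0.00 Y0.00 E2.5364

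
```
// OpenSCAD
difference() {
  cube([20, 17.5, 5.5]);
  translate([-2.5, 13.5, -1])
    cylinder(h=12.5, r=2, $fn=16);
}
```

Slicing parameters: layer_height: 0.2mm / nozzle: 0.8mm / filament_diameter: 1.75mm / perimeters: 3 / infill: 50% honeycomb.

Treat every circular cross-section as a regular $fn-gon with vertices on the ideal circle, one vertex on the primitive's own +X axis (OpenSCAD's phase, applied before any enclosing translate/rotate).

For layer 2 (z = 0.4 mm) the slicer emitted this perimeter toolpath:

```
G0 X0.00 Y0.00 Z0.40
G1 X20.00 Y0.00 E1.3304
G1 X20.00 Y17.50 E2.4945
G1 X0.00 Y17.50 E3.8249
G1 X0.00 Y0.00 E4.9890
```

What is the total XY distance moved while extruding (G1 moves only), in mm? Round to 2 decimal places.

75.00 mm

Sum the Euclidean lengths of each G1 segment: total = 75.00 mm.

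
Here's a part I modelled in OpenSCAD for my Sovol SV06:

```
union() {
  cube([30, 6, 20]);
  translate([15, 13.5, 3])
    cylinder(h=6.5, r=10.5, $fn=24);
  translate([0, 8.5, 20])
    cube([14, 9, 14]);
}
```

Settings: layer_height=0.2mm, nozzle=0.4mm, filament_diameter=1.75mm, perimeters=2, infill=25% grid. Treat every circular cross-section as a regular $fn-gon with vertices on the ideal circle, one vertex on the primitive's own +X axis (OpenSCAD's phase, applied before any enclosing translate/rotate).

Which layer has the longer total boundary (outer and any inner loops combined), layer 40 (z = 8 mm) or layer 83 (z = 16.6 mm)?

layer 40 (z = 8 mm)

Layer 40 (z = 8): the cube (footprint 30×6) is included at this height (perimeter 72.00 mm); the r=10.5 cylinder at (15, 13.5) gives a regular 24-gon of circumradius 10.5 (constant along its height) (perimeter = 2·24·10.500·sin(180°/24) = 65.79 mm); the cube at (0, 8.5) is not intersected at this z (z outside [20, 34]); Taking the union: the regions partially overlap (shared area 29.37 mm²), so the edge portions inside another operand are dropped and the merged outline is re-measured after clipping — boundary = 106.93 mm. So its perimeter = 106.93 mm. Layer 83 (z = 16.6): the 30×6 cube contributes its full rectangle (perimeter 72.00 mm); the cylinder at (15, 13.5) is not intersected at this z (z outside [3, 9.5]); the cube at (0, 8.5) is not intersected at this z (z outside [20, 34]); Taking the union: only the 30×6 cube is present, so the union is just that shape — boundary = 72.00 mm. So its perimeter = 72.00 mm. Layer 40 is larger (106.93 vs 72.00 mm).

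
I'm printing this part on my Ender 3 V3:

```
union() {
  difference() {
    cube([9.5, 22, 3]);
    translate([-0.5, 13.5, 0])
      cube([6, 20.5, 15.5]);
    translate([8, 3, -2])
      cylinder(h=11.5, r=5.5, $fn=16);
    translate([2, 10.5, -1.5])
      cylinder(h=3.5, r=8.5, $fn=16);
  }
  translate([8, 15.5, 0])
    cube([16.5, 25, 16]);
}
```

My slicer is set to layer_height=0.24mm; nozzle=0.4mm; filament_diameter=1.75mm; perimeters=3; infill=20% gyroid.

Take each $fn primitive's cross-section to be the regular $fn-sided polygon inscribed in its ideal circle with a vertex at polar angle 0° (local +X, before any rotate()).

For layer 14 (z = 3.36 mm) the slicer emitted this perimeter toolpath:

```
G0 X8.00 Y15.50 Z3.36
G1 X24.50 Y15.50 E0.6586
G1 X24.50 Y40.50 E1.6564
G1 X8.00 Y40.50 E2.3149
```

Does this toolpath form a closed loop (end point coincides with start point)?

no

Start point (G0): (8.00, 15.50). End point (last G1): the path does not return to the start — open.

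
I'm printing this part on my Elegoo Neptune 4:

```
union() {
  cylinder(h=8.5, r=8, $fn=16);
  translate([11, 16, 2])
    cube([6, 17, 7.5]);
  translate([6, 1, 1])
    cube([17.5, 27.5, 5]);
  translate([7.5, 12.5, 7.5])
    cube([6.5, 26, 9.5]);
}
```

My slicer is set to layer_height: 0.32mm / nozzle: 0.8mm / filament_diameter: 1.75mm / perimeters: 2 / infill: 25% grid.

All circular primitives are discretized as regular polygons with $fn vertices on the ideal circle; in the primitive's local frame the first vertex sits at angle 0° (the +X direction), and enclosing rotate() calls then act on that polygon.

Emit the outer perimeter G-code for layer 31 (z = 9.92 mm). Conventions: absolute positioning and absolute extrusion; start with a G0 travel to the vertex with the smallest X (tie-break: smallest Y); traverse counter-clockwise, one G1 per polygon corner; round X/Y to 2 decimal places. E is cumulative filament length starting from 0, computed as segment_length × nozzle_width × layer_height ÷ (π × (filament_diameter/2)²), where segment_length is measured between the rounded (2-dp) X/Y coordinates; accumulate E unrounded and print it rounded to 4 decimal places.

G0 X7.50 Y12.50 Z9.92
G1 X14.00 Y12.50 E0.6918
G1 X14.00 Y38.50 E3.4591
G1 X7.50 Y38.50 E4.1509
G1 X7.50 Y12.50 E6.9181

At z = 9.92 mm: the cylinder is not intersected at this z (z outside [0, 8.5]); the cube at (11, 16) does not reach this height (z outside [2, 9.5]); the cube at (6, 1) does not reach this height (z outside [1, 6]); the cube at (7.5, 12.5) (footprint 6.5×26) is included at this height; Taking the union: only the 6.5×26 cube at (7.5, 12.5) is present, so the union is just that shape — 1 connected region. The outline is a single polygon with 4 vertices. Extrusion per mm of travel: 0.8 × 0.32 / (π × 0.875²) = 0.106432. Accumulating E over each segment gives final E = 6.9181.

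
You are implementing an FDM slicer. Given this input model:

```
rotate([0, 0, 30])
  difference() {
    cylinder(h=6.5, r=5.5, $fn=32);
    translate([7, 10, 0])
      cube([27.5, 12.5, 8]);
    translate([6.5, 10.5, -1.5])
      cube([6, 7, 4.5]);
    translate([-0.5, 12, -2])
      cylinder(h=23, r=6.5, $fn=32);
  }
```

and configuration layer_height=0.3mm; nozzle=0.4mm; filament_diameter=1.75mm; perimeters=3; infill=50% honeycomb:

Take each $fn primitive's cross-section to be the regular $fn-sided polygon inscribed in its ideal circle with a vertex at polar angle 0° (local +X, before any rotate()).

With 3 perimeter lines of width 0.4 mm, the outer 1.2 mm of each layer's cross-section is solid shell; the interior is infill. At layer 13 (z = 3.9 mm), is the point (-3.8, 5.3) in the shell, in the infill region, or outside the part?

outside

At z = 3.9 mm: the r=5.5 cylinder contributes a regular 32-gon of circumradius 5.5; the cube at (7, 10) is present — its section is the full 27.5×12.5 rectangle; the cube at (6.5, 10.5) does not reach this height (z outside [-1.5, 3]); the r=6.5 cylinder at (-0.5, 12) contributes a regular 32-gon of circumradius 6.5; After the difference (first − rest): starting from the r=5.5 cylinder, the 27.5×12.5 cube at (7, 10) misses the remaining region (no effect); the r=6.5 cylinder at (-0.5, 12) misses the remaining region (no effect) — 1 connected region; (whole slice rotated 30° about Z — lengths, areas and connectivity unchanged). Overall, the cross-section is a single solid region. Undo the 30° rotation: the query point maps to (-0.641, 6.490) in the un-rotated model frame. The nearest boundary edge runs (-1.07, 5.39)→(0.00, 5.50); distance from the point to it = 1.05 mm. The point is not inside any of the regions above, so it lies outside the cross-section (1.05 mm from the nearest boundary).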